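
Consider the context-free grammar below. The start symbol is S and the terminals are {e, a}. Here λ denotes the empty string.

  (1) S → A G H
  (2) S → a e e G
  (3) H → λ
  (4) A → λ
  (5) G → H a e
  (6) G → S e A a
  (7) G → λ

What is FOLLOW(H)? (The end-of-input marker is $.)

FIRST(H) = {λ}
FIRST(A) = {λ}
FIRST(S) = {λ, a, e}  (via A G H)
FIRST(G) = {λ, a, e}  (via H a e, S e A a)
FOLLOW(S) includes $ since S is the start symbol.
FOLLOW(S): in G→S e A a, S is followed by e A a with FIRST {e}. Thus FOLLOW(S) = {$, e}.
FOLLOW(H): in S→A G H, the suffix after H is empty, so FOLLOW(H) ⊇ FOLLOW(S) = {$, e}; in G→H a e, H is followed by a e with FIRST {a}. Thus FOLLOW(H) = {$, a, e}.
FOLLOW(A): in S→A G H, A is followed by G H with FIRST {λ, a, e}; in S→A G H, the suffix after A is nullable, so FOLLOW(A) ⊇ FOLLOW(S) = {$, e}; in G→S e A a, A is followed by a with FIRST {a}. Thus FOLLOW(A) = {$, a, e}.
FOLLOW(G): in S→A G H, G is followed by H with FIRST {λ}; in S→A G H, the suffix after G is nullable, so FOLLOW(G) ⊇ FOLLOW(S) = {$, e}; in S→a e e G, the suffix after G is empty, so FOLLOW(G) ⊇ FOLLOW(S) = {$, e}. Thus FOLLOW(G) = {$, e}.

{$, a, e}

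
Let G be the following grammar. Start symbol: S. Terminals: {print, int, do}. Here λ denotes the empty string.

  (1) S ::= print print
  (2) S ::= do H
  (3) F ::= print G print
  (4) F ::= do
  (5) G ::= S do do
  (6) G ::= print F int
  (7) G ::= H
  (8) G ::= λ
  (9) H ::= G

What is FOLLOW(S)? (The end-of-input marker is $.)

{$, do}

FIRST(S) = {do, print}
FIRST(F) = {do, print}
FIRST(G) = {λ, do, print}  (via S do do, H)
FIRST(H) = {λ, do, print}  (via G)
FOLLOW(S) includes $ since S is the start symbol.
FOLLOW(S): in G::=S do do, S is followed by do do with FIRST {do}. Thus FOLLOW(S) = {$, do}.
FOLLOW(F): in G::=print F int, F is followed by int with FIRST {int}. Thus FOLLOW(F) = {int}.
FOLLOW(G): in F::=print G print, G is followed by print with FIRST {print}; in H::=G, the suffix after G is empty, so FOLLOW(G) ⊇ FOLLOW(H) = {$, do, print}. Thus FOLLOW(G) = {$, do, print}.
FOLLOW(H): in S::=do H, the suffix after H is empty, so FOLLOW(H) ⊇ FOLLOW(S) = {$, do}; in G::=H, the suffix after H is empty, so FOLLOW(H) ⊇ FOLLOW(G) = {$, do, print}. Thus FOLLOW(H) = {$, do, print}.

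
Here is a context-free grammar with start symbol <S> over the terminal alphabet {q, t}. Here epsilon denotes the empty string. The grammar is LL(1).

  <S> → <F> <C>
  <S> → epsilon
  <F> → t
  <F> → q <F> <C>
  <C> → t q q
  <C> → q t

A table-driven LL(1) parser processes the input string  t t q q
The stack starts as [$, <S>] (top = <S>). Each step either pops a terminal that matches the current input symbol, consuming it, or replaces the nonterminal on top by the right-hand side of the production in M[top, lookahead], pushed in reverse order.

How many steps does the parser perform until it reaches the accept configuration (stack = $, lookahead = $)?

7

step 1: stack=$ <S>  input=t t q q $  — expand <S> → <F> <C>
step 2: stack=$ <C> <F>  input=t t q q $  — expand <F> → t
step 3: stack=$ <C> t  input=t t q q $  — match t
step 4: stack=$ <C>  input=t q q $  — expand <C> → t q q
step 5: stack=$ q q t  input=t q q $  — match t
step 6: stack=$ q q  input=q q $  — match q
step 7: stack=$ q  input=q $  — match q
Accept reached after 7 steps.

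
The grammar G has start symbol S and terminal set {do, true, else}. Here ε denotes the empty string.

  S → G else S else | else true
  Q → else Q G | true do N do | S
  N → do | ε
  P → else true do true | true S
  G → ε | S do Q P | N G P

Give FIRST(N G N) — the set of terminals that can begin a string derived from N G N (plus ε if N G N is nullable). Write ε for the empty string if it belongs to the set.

{ε, do, else, true}

FIRST(N) = {ε, do}
FIRST(P) = {else, true}
FIRST(S) = {do, else, true}  (via G else S else)
FIRST(Q) = {do, else, true}  (via S)
FIRST(G) = {ε, do, else, true}  (via S do Q P, N G P)
FIRST(N G N): take FIRST of each symbol in turn, carrying on past any symbol whose FIRST contains ε; result {ε, do, else, true}.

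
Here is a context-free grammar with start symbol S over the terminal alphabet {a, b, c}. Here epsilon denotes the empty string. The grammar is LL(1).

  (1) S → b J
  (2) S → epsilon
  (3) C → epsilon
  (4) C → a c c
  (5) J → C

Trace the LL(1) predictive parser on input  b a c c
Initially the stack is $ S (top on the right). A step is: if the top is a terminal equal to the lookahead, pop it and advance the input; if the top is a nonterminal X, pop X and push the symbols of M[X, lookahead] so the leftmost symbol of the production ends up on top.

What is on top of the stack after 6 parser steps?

step 1: stack=$ S  input=b a c c $  — expand S → b J
step 2: stack=$ J b  input=b a c c $  — match b
step 3: stack=$ J  input=a c c $  — expand J → C
step 4: stack=$ C  input=a c c $  — expand C → a c c
step 5: stack=$ c c a  input=a c c $  — match a
step 6: stack=$ c c  input=c c $  — match c
Stack after step 6: $ c (top = c).

c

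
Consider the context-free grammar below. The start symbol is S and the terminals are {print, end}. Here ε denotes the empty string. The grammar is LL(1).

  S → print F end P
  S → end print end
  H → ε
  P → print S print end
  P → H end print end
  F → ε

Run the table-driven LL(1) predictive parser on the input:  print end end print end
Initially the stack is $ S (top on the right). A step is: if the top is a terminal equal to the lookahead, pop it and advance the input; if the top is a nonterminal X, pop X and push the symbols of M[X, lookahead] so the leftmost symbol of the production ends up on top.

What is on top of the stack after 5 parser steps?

H

step 1: stack=$ S  input=print end end print end $  — expand S → print F end P
step 2: stack=$ P end F print  input=print end end print end $  — match print
step 3: stack=$ P end F  input=end end print end $  — expand F → ε
step 4: stack=$ P end  input=end end print end $  — match end
step 5: stack=$ P  input=end print end $  — expand P → H end print end
Stack after step 5: $ end print end H (top = H).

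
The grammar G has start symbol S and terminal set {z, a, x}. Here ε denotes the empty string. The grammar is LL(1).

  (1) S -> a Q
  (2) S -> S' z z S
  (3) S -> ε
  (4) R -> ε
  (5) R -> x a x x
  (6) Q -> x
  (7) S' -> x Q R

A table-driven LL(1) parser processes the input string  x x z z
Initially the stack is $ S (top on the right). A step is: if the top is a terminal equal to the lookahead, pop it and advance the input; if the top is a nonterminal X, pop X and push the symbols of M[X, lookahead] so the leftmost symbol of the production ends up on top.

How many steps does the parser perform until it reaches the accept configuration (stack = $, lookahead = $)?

step 1: stack=$ S  input=x x z z $  — expand S -> S' z z S
step 2: stack=$ S z z S'  input=x x z z $  — expand S' -> x Q R
step 3: stack=$ S z z R Q x  input=x x z z $  — match x
step 4: stack=$ S z z R Q  input=x z z $  — expand Q -> x
step 5: stack=$ S z z R x  input=x z z $  — match x
step 6: stack=$ S z z R  input=z z $  — expand R -> ε
step 7: stack=$ S z z  input=z z $  — match z
step 8: stack=$ S z  input=z $  — match z
step 9: stack=$ S  input=$  — expand S -> ε
Accept reached after 9 steps.

9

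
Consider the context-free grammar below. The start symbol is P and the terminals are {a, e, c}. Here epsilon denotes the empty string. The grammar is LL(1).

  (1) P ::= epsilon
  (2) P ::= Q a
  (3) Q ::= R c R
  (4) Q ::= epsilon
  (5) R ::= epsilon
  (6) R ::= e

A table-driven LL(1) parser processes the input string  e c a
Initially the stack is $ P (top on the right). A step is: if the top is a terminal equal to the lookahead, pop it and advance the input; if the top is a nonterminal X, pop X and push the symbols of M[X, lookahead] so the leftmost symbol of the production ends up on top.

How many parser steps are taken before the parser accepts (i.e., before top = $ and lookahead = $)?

step 1: stack=$ P  input=e c a $  — expand P ::= Q a
step 2: stack=$ a Q  input=e c a $  — expand Q ::= R c R
step 3: stack=$ a R c R  input=e c a $  — expand R ::= e
step 4: stack=$ a R c e  input=e c a $  — match e
step 5: stack=$ a R c  input=c a $  — match c
step 6: stack=$ a R  input=a $  — expand R ::= epsilon
step 7: stack=$ a  input=a $  — match a
Accept reached after 7 steps.

7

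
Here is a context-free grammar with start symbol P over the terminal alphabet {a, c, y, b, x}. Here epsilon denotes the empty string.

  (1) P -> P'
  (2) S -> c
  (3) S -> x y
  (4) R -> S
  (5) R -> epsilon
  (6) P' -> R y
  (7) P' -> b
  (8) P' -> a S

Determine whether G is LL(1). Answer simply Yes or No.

Yes

FIRST(P) = {a, b, c, x, y}
FIRST(S) = {c, x}
FIRST(R) = {epsilon, c, x}
FIRST(P') = {a, b, c, x, y}
FOLLOW(P) = {$}
FOLLOW(S) = {$, y}
FOLLOW(R) = {y}
FOLLOW(P') = {$}
Each cell of M receives at most one production.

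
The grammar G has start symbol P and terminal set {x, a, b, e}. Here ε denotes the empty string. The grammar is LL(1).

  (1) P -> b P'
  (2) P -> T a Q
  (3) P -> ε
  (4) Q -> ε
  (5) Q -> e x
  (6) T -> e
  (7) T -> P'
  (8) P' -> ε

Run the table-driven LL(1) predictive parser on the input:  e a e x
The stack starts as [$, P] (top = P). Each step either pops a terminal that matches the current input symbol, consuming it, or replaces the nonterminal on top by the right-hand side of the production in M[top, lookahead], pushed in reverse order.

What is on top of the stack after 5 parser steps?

     Stack    Input      Action
  1  $ P      e a e x $  expand P -> T a Q
  2  $ Q a T  e a e x $  expand T -> e
  3  $ Q a e  e a e x $  match e
  4  $ Q a    a e x $    match a
  5  $ Q      e x $      expand Q -> e x
Stack after step 5: $ x e (top = e).

e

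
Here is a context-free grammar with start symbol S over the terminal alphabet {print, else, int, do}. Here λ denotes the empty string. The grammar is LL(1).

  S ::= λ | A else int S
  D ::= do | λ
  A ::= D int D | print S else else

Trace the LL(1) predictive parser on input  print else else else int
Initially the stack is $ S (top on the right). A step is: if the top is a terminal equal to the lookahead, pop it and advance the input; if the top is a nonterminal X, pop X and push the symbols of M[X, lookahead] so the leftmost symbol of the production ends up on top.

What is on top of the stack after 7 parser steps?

step 1: stack=$ S  input=print else else else int $  — expand S ::= A else int S
step 2: stack=$ S int else A  input=print else else else int $  — expand A ::= print S else else
step 3: stack=$ S int else else else S print  input=print else else else int $  — match print
step 4: stack=$ S int else else else S  input=else else else int $  — expand S ::= λ
step 5: stack=$ S int else else else  input=else else else int $  — match else
step 6: stack=$ S int else else  input=else else int $  — match else
step 7: stack=$ S int else  input=else int $  — match else
Stack after step 7: $ S int (top = int).

int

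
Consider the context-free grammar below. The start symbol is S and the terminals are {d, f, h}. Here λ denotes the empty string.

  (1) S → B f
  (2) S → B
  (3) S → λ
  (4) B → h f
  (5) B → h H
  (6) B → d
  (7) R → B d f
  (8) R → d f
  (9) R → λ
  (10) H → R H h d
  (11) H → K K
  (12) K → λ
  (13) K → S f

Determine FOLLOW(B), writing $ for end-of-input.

FIRST(B) = {d, h}
FIRST(S) = {λ, d, h}  (via B f, B)
FIRST(R) = {λ, d, h}  (via B d f)
FIRST(K) = {λ, d, f, h}  (via S f)
FIRST(H) = {λ, d, f, h}  (via R H h d, K K)
FOLLOW(S) includes $ since S is the start symbol.
FOLLOW(S): in K→S f, S is followed by f with FIRST {f}. Thus FOLLOW(S) = {$, f}.
FOLLOW(B): in S→B f, B is followed by f with FIRST {f}; in S→B, the suffix after B is empty, so FOLLOW(B) ⊇ FOLLOW(S) = {$, f}; in R→B d f, B is followed by d f with FIRST {d}. Thus FOLLOW(B) = {$, d, f}.
FOLLOW(R): in H→R H h d, R is followed by H h d with FIRST {d, f, h}. Thus FOLLOW(R) = {d, f, h}.
FOLLOW(H): in B→h H, the suffix after H is empty, so FOLLOW(H) ⊇ FOLLOW(B) = {$, d, f}; in H→R H h d, H is followed by h d with FIRST {h}. Thus FOLLOW(H) = {$, d, f, h}.
FOLLOW(K): in H→K K (occurrence 1), K is followed by K with FIRST {λ, d, f, h}; in H→K K (occurrence 1), the suffix after K is nullable, so FOLLOW(K) ⊇ FOLLOW(H) = {$, d, f, h}; in H→K K (occurrence 2), the suffix after K is empty, so FOLLOW(K) ⊇ FOLLOW(H) = {$, d, f, h}. Thus FOLLOW(K) = {$, d, f, h}.

{$, d, f}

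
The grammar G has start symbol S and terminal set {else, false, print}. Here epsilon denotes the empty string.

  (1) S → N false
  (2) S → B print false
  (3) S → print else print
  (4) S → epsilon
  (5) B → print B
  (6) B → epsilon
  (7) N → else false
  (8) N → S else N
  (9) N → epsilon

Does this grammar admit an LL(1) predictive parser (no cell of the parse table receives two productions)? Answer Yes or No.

No

FIRST(S) = {epsilon, else, false, print}
FIRST(B) = {epsilon, print}
FIRST(N) = {epsilon, else, false, print}
FOLLOW(S) = {$, else}
FOLLOW(B) = {print}
FOLLOW(N) = {false}
Cell M[B, print] receives both B → print B and B → epsilon — the grammar is not LL(1).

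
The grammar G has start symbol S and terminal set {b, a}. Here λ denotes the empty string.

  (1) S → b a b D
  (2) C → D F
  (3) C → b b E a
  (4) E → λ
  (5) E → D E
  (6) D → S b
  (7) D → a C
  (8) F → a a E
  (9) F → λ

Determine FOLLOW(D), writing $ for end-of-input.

FIRST(S): from S→b a b D we get {b}. So FIRST(S) = {b}.
FIRST(F): from F→a a E we get {a}; from F→λ we get {λ}. So FIRST(F) = {λ, a}.
FIRST(D): from D→S b we get {b}; from D→a C we get {a}. So FIRST(D) = {a, b}.
FIRST(C): from C→D F we get {a, b}; from C→b b E a we get {b}. So FIRST(C) = {a, b}.
FIRST(E): from E→λ we get {λ}; from E→D E we get {a, b}. So FIRST(E) = {λ, a, b}.
FOLLOW(S) includes $ since S is the start symbol.
FOLLOW(S): in D→S b, S is followed by b with FIRST {b}. Thus FOLLOW(S) = {$, b}.
FOLLOW(C): in D→a C, the suffix after C is empty, so FOLLOW(C) ⊇ FOLLOW(D) = {$, a, b}. Thus FOLLOW(C) = {$, a, b}.
FOLLOW(F): in C→D F, the suffix after F is empty, so FOLLOW(F) ⊇ FOLLOW(C) = {$, a, b}. Thus FOLLOW(F) = {$, a, b}.
FOLLOW(E): in C→b b E a, E is followed by a with FIRST {a}; in E→D E, the suffix after E is empty (adds nothing new); in F→a a E, the suffix after E is empty, so FOLLOW(E) ⊇ FOLLOW(F) = {$, a, b}. Thus FOLLOW(E) = {$, a, b}.
FOLLOW(D): in S→b a b D, the suffix after D is empty, so FOLLOW(D) ⊇ FOLLOW(S) = {$, b}; in C→D F, D is followed by F with FIRST {λ, a}; in C→D F, the suffix after D is nullable, so FOLLOW(D) ⊇ FOLLOW(C) = {$, a, b}; in E→D E, D is followed by E with FIRST {λ, a, b}; in E→D E, the suffix after D is nullable, so FOLLOW(D) ⊇ FOLLOW(E) = {$, a, b}. Thus FOLLOW(D) = {$, a, b}.

{$, a, b}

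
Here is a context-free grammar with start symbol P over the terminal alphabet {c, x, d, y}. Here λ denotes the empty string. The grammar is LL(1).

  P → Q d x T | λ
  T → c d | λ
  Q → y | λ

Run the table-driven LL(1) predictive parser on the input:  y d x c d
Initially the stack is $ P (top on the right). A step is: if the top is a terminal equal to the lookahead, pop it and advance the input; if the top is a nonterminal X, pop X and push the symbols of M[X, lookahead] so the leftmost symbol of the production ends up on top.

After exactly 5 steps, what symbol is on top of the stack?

step 1: stack=$ P  input=y d x c d $  — expand P → Q d x T
step 2: stack=$ T x d Q  input=y d x c d $  — expand Q → y
step 3: stack=$ T x d y  input=y d x c d $  — match y
step 4: stack=$ T x d  input=d x c d $  — match d
step 5: stack=$ T x  input=x c d $  — match x
Stack after step 5: $ T (top = T).

T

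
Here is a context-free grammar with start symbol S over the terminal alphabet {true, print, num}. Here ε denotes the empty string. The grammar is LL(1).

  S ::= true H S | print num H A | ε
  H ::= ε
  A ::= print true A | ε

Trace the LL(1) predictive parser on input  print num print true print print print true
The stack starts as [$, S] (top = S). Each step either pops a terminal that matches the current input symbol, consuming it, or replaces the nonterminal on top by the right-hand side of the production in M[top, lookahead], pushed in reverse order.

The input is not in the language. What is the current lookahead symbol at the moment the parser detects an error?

step 1: stack=$ S  input=print num print true print print print true $  — expand S ::= print num H A
step 2: stack=$ A H num print  input=print num print true print print print true $  — match print
step 3: stack=$ A H num  input=num print true print print print true $  — match num
step 4: stack=$ A H  input=print true print print print true $  — expand H ::= ε
step 5: stack=$ A  input=print true print print print true $  — expand A ::= print true A
step 6: stack=$ A true print  input=print true print print print true $  — match print
step 7: stack=$ A true  input=true print print print true $  — match true
step 8: stack=$ A  input=print print print true $  — expand A ::= print true A
step 9: stack=$ A true print  input=print print print true $  — match print
step 10: stack=$ A true  input=print print true $  — error: top is terminal true but lookahead is print

print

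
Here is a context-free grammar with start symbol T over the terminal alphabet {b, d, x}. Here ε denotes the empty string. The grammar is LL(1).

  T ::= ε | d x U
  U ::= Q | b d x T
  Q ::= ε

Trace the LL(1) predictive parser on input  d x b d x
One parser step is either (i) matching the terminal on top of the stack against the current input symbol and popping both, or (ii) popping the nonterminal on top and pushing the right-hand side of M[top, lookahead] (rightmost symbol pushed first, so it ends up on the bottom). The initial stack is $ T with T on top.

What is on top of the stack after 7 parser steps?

T

step 1: stack=$ T  input=d x b d x $  — expand T ::= d x U
step 2: stack=$ U x d  input=d x b d x $  — match d
step 3: stack=$ U x  input=x b d x $  — match x
step 4: stack=$ U  input=b d x $  — expand U ::= b d x T
step 5: stack=$ T x d b  input=b d x $  — match b
step 6: stack=$ T x d  input=d x $  — match d
step 7: stack=$ T x  input=x $  — match x
Stack after step 7: $ T (top = T).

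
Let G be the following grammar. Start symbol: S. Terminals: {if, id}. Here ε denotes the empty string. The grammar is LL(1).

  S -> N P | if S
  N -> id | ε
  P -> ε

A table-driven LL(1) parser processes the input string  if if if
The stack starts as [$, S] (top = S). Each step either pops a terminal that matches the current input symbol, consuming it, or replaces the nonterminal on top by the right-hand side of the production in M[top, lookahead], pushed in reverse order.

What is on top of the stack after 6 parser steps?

     Stack   Input       Action
  1  $ S     if if if $  expand S -> if S
  2  $ S if  if if if $  match if
  3  $ S     if if $     expand S -> if S
  4  $ S if  if if $     match if
  5  $ S     if $        expand S -> if S
  6  $ S if  if $        match if
Stack after step 6: $ S (top = S).

S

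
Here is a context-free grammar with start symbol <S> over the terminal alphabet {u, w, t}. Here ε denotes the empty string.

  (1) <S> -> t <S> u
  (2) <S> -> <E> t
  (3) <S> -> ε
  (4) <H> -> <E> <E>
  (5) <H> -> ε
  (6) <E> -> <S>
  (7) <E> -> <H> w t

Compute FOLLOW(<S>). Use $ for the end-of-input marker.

FIRST(<S>) = {ε, t, w}  (via <E> t)
FIRST(<H>) = {ε, t, w}  (via <E> <E>)
FIRST(<E>) = {ε, t, w}  (via <S>, <H> w t)
FOLLOW(<S>) includes $ since <S> is the start symbol.
FOLLOW(<H>): in <E>-><H> w t, <H> is followed by w t with FIRST {w}. Thus FOLLOW(<H>) = {w}.
FOLLOW(<E>): in <S>-><E> t, <E> is followed by t with FIRST {t}; in <H>-><E> <E> (occurrence 1), <E> is followed by <E> with FIRST {ε, t, w}; in <H>-><E> <E> (occurrence 1), the suffix after <E> is nullable, so FOLLOW(<E>) ⊇ FOLLOW(<H>) = {w}; in <H>-><E> <E> (occurrence 2), the suffix after <E> is empty, so FOLLOW(<E>) ⊇ FOLLOW(<H>) = {w}. Thus FOLLOW(<E>) = {t, w}.
FOLLOW(<S>): in <S>->t <S> u, <S> is followed by u with FIRST {u}; in <E>-><S>, the suffix after <S> is empty, so FOLLOW(<S>) ⊇ FOLLOW(<E>) = {t, w}. Thus FOLLOW(<S>) = {$, t, u, w}.

{$, t, u, w}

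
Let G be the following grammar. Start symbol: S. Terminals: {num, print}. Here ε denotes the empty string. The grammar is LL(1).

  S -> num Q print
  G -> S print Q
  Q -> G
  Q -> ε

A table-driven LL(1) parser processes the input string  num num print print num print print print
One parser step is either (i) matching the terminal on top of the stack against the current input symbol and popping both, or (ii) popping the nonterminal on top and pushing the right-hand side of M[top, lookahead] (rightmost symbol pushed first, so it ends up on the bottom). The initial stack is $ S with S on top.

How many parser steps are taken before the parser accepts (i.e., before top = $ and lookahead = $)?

      Stack                        Input                                        Action
   1  $ S                          num num print print num print print print $  expand S -> num Q print
   2  $ print Q num                num num print print num print print print $  match num
   3  $ print Q                    num print print num print print print $      expand Q -> G
   4  $ print G                    num print print num print print print $      expand G -> S print Q
   5  $ print Q print S            num print print num print print print $      expand S -> num Q print
   6  $ print Q print print Q num  num print print num print print print $      match num
   7  $ print Q print print Q      print print num print print print $          expand Q -> ε
   8  $ print Q print print        print print num print print print $          match print
   9  $ print Q print              print num print print print $                match print
  10  $ print Q                    num print print print $                      expand Q -> G
  11  $ print G                    num print print print $                      expand G -> S print Q
  12  $ print Q print S            num print print print $                      expand S -> num Q print
  13  $ print Q print print Q num  num print print print $                      match num
  14  $ print Q print print Q      print print print $                          expand Q -> ε
  15  $ print Q print print        print print print $                          match print
  16  $ print Q print              print print $                                match print
  17  $ print Q                    print $                                      expand Q -> ε
  18  $ print                      print $                                      match print
Accept reached after 18 steps.

18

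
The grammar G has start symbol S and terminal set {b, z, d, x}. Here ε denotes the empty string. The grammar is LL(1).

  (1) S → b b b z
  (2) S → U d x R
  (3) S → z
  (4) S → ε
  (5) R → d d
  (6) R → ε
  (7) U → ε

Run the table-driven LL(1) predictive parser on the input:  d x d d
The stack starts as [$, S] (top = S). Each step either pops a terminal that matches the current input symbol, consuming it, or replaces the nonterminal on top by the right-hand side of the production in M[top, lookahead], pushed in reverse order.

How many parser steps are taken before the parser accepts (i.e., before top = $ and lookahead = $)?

7

     Stack      Input      Action
  1  $ S        d x d d $  expand S → U d x R
  2  $ R x d U  d x d d $  expand U → ε
  3  $ R x d    d x d d $  match d
  4  $ R x      x d d $    match x
  5  $ R        d d $      expand R → d d
  6  $ d d      d d $      match d
  7  $ d        d $        match d
Accept reached after 7 steps.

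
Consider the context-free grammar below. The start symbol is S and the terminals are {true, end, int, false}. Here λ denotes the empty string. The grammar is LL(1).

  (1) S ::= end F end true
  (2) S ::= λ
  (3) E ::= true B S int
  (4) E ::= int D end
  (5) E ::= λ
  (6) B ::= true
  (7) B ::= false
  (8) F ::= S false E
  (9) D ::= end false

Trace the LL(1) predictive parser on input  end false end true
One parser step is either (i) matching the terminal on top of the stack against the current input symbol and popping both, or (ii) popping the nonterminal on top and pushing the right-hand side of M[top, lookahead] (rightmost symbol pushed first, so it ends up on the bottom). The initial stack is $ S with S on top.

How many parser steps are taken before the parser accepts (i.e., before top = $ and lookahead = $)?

     Stack                 Input                 Action
  1  $ S                   end false end true $  expand S ::= end F end true
  2  $ true end F end      end false end true $  match end
  3  $ true end F          false end true $      expand F ::= S false E
  4  $ true end E false S  false end true $      expand S ::= λ
  5  $ true end E false    false end true $      match false
  6  $ true end E          end true $            expand E ::= λ
  7  $ true end            end true $            match end
  8  $ true                true $                match true
Accept reached after 8 steps.

8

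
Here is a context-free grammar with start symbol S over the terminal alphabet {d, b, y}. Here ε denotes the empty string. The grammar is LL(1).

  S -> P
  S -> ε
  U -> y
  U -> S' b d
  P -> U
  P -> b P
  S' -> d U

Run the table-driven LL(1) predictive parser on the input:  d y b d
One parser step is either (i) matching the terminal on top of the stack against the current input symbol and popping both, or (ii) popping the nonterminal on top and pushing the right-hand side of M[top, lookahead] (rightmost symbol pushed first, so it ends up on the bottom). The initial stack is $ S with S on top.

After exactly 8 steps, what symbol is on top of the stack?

d

     Stack      Input      Action
  1  $ S        d y b d $  expand S -> P
  2  $ P        d y b d $  expand P -> U
  3  $ U        d y b d $  expand U -> S' b d
  4  $ d b S'   d y b d $  expand S' -> d U
  5  $ d b U d  d y b d $  match d
  6  $ d b U    y b d $    expand U -> y
  7  $ d b y    y b d $    match y
  8  $ d b      b d $      match b
Stack after step 8: $ d (top = d).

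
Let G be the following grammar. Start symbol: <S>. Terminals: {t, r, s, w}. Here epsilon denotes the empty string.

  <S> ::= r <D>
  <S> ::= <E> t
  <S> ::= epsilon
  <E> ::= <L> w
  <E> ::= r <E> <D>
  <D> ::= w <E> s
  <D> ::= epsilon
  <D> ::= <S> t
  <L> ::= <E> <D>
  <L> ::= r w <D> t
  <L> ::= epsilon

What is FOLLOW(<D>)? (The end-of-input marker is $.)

{$, r, s, t, w}

FIRST(<S>) = {epsilon, r, w}  (via <E> t)
FIRST(<D>) = {epsilon, r, t, w}  (via <S> t)
FIRST(<E>) = {r, w}  (via <L> w)
FIRST(<L>) = {epsilon, r, w}  (via <E> <D>)
FOLLOW(<S>) includes $ since <S> is the start symbol.
FOLLOW(<S>): in <D>::=<S> t, <S> is followed by t with FIRST {t}. Thus FOLLOW(<S>) = {$, t}.
FOLLOW(<L>): in <E>::=<L> w, <L> is followed by w with FIRST {w}. Thus FOLLOW(<L>) = {w}.
FOLLOW(<E>): in <S>::=<E> t, <E> is followed by t with FIRST {t}; in <E>::=r <E> <D>, <E> is followed by <D> with FIRST {epsilon, r, t, w}; in <E>::=r <E> <D>, the suffix after <E> is nullable (adds nothing new); in <D>::=w <E> s, <E> is followed by s with FIRST {s}; in <L>::=<E> <D>, <E> is followed by <D> with FIRST {epsilon, r, t, w}; in <L>::=<E> <D>, the suffix after <E> is nullable, so FOLLOW(<E>) ⊇ FOLLOW(<L>) = {w}. Thus FOLLOW(<E>) = {r, s, t, w}.
FOLLOW(<D>): in <S>::=r <D>, the suffix after <D> is empty, so FOLLOW(<D>) ⊇ FOLLOW(<S>) = {$, t}; in <E>::=r <E> <D>, the suffix after <D> is empty, so FOLLOW(<D>) ⊇ FOLLOW(<E>) = {r, s, t, w}; in <L>::=<E> <D>, the suffix after <D> is empty, so FOLLOW(<D>) ⊇ FOLLOW(<L>) = {w}; in <L>::=r w <D> t, <D> is followed by t with FIRST {t}. Thus FOLLOW(<D>) = {$, r, s, t, w}.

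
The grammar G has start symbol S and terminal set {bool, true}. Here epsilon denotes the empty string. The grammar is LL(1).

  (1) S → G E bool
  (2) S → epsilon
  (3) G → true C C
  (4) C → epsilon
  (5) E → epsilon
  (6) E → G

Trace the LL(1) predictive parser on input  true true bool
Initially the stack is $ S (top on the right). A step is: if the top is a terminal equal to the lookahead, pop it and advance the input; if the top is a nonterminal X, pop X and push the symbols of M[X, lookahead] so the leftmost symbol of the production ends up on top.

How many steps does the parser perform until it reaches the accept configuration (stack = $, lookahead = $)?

step 1: stack=$ S  input=true true bool $  — expand S → G E bool
step 2: stack=$ bool E G  input=true true bool $  — expand G → true C C
step 3: stack=$ bool E C C true  input=true true bool $  — match true
step 4: stack=$ bool E C C  input=true bool $  — expand C → epsilon
step 5: stack=$ bool E C  input=true bool $  — expand C → epsilon
step 6: stack=$ bool E  input=true bool $  — expand E → G
step 7: stack=$ bool G  input=true bool $  — expand G → true C C
step 8: stack=$ bool C C true  input=true bool $  — match true
step 9: stack=$ bool C C  input=bool $  — expand C → epsilon
step 10: stack=$ bool C  input=bool $  — expand C → epsilon
step 11: stack=$ bool  input=bool $  — match bool
Accept reached after 11 steps.

11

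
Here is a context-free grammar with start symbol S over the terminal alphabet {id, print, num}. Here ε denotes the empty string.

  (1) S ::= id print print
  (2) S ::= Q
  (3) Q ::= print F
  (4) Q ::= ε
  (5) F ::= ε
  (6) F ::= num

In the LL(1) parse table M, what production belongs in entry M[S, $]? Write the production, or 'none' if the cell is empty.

FIRST(Q) = {ε, print}
FIRST(F) = {ε, num}
FIRST(S) = {ε, id, print}  (via Q)
FOLLOW(S) includes $ since S is the start symbol.
FOLLOW(S): S appears on no right-hand side. Thus FOLLOW(S) = {$}.
For S ::= id print print: FIRST(id print print) = {id}, so it goes in M[S, t] for t ∈ {id}.
For S ::= Q: FIRST(Q) = {ε, print}, so it goes in M[S, t] for t ∈ {print}; since ε ∈ FIRST, also for every t ∈ FOLLOW(S) = {$}.

S ::= Q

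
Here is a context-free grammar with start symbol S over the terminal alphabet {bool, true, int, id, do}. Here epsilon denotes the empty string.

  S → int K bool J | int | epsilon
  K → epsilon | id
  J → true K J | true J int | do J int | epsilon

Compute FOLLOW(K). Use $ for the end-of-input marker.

FIRST(S) = {epsilon, int}
FIRST(K) = {epsilon, id}
FIRST(J) = {epsilon, do, true}
FOLLOW(S) includes $ since S is the start symbol.
FOLLOW(S): S appears on no right-hand side. Thus FOLLOW(S) = {$}.
FOLLOW(J): in S→int K bool J, the suffix after J is empty, so FOLLOW(J) ⊇ FOLLOW(S) = {$}; in J→true K J, the suffix after J is empty (adds nothing new); in J→true J int, J is followed by int with FIRST {int}; in J→do J int, J is followed by int with FIRST {int}. Thus FOLLOW(J) = {$, int}.
FOLLOW(K): in S→int K bool J, K is followed by bool J with FIRST {bool}; in J→true K J, K is followed by J with FIRST {epsilon, do, true}; in J→true K J, the suffix after K is nullable, so FOLLOW(K) ⊇ FOLLOW(J) = {$, int}. Thus FOLLOW(K) = {$, bool, do, int, true}.

{$, bool, do, int, true}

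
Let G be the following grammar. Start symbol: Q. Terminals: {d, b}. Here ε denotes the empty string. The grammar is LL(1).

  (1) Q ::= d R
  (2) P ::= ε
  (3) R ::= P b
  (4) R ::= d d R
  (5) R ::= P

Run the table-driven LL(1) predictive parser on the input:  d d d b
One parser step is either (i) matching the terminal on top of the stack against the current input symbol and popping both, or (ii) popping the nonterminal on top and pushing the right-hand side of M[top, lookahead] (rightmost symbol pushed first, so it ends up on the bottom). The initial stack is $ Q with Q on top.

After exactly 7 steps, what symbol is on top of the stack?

b

step 1: stack=$ Q  input=d d d b $  — expand Q ::= d R
step 2: stack=$ R d  input=d d d b $  — match d
step 3: stack=$ R  input=d d b $  — expand R ::= d d R
step 4: stack=$ R d d  input=d d b $  — match d
step 5: stack=$ R d  input=d b $  — match d
step 6: stack=$ R  input=b $  — expand R ::= P b
step 7: stack=$ b P  input=b $  — expand P ::= ε
Stack after step 7: $ b (top = b).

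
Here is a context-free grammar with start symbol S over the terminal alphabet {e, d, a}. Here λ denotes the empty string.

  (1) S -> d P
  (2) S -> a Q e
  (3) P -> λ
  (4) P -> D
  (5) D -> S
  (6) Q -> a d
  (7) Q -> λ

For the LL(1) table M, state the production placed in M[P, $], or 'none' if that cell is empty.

P -> λ

FIRST(S) = {a, d}
FIRST(Q) = {λ, a}
FIRST(D) = {a, d}  (via S)
FIRST(P) = {λ, a, d}  (via D)
FOLLOW(S) includes $ since S is the start symbol.
FOLLOW(S): in D->S, the suffix after S is empty, so FOLLOW(S) ⊇ FOLLOW(D) = {$}. Thus FOLLOW(S) = {$}.
FOLLOW(P): in S->d P, the suffix after P is empty, so FOLLOW(P) ⊇ FOLLOW(S) = {$}. Thus FOLLOW(P) = {$}.
For P -> λ: FIRST(λ) = {λ}, so it goes in M[P, t] for t ∈ {}; since λ ∈ FIRST, also for every t ∈ FOLLOW(P) = {$}.
For P -> D: FIRST(D) = {a, d}, so it goes in M[P, t] for t ∈ {a, d}.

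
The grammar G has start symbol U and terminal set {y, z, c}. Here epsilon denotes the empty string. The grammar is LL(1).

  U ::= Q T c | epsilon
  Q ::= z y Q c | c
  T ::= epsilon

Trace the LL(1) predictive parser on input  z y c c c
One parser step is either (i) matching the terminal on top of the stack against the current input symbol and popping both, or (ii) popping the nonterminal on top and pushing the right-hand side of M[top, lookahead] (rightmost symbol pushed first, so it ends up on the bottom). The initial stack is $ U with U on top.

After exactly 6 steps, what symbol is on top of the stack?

c

     Stack          Input        Action
  1  $ U            z y c c c $  expand U ::= Q T c
  2  $ c T Q        z y c c c $  expand Q ::= z y Q c
  3  $ c T c Q y z  z y c c c $  match z
  4  $ c T c Q y    y c c c $    match y
  5  $ c T c Q      c c c $      expand Q ::= c
  6  $ c T c c      c c c $      match c
Stack after step 6: $ c T c (top = c).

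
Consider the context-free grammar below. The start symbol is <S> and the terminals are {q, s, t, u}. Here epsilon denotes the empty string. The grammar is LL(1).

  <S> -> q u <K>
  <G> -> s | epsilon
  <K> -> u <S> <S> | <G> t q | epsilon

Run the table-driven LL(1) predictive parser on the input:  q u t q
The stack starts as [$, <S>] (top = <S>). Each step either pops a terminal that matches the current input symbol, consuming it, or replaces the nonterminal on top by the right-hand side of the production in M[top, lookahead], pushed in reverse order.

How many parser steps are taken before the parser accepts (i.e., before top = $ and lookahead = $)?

7

     Stack      Input      Action
  1  $ <S>      q u t q $  expand <S> -> q u <K>
  2  $ <K> u q  q u t q $  match q
  3  $ <K> u    u t q $    match u
  4  $ <K>      t q $      expand <K> -> <G> t q
  5  $ q t <G>  t q $      expand <G> -> epsilon
  6  $ q t      t q $      match t
  7  $ q        q $        match q
Accept reached after 7 steps.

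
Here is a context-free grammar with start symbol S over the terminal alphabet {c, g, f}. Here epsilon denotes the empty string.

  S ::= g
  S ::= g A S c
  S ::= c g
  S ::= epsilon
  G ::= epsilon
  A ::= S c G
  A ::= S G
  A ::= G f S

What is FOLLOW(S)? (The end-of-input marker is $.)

{$, c, g}

FIRST(S) = {epsilon, c, g}
FIRST(G) = {epsilon}
FIRST(A) = {epsilon, c, f, g}  (via S c G, S G, G f S)
FOLLOW(S) includes $ since S is the start symbol.
FOLLOW(A): in S::=g A S c, A is followed by S c with FIRST {c, g}. Thus FOLLOW(A) = {c, g}.
FOLLOW(S): in S::=g A S c, S is followed by c with FIRST {c}; in A::=S c G, S is followed by c G with FIRST {c}; in A::=S G, S is followed by G with FIRST {epsilon}; in A::=S G, the suffix after S is nullable, so FOLLOW(S) ⊇ FOLLOW(A) = {c, g}; in A::=G f S, the suffix after S is empty, so FOLLOW(S) ⊇ FOLLOW(A) = {c, g}. Thus FOLLOW(S) = {$, c, g}.
FOLLOW(G): in A::=S c G, the suffix after G is empty, so FOLLOW(G) ⊇ FOLLOW(A) = {c, g}; in A::=S G, the suffix after G is empty, so FOLLOW(G) ⊇ FOLLOW(A) = {c, g}; in A::=G f S, G is followed by f S with FIRST {f}. Thus FOLLOW(G) = {c, f, g}.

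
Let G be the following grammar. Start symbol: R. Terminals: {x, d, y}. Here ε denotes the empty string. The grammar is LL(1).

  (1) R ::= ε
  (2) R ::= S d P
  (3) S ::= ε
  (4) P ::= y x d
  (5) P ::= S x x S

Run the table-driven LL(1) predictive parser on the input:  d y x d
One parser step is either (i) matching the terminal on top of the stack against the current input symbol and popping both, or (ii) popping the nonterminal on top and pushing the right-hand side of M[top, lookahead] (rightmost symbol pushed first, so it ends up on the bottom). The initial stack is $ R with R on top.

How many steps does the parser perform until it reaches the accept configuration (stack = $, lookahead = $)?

step 1: stack=$ R  input=d y x d $  — expand R ::= S d P
step 2: stack=$ P d S  input=d y x d $  — expand S ::= ε
step 3: stack=$ P d  input=d y x d $  — match d
step 4: stack=$ P  input=y x d $  — expand P ::= y x d
step 5: stack=$ d x y  input=y x d $  — match y
step 6: stack=$ d x  input=x d $  — match x
step 7: stack=$ d  input=d $  — match d
Accept reached after 7 steps.

7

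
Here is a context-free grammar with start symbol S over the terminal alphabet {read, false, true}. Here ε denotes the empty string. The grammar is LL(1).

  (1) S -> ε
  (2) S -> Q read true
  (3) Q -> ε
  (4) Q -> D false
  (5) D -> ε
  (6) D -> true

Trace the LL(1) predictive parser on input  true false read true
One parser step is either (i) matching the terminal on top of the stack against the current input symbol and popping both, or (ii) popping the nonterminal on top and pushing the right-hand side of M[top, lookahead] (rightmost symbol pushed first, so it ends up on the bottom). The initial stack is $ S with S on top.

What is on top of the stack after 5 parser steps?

     Stack                   Input                   Action
  1  $ S                     true false read true $  expand S -> Q read true
  2  $ true read Q           true false read true $  expand Q -> D false
  3  $ true read false D     true false read true $  expand D -> true
  4  $ true read false true  true false read true $  match true
  5  $ true read false       false read true $       match false
Stack after step 5: $ true read (top = read).

read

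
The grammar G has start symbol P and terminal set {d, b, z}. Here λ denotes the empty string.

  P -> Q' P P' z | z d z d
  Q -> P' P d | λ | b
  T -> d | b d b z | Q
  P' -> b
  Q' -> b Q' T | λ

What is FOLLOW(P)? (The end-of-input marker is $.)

{$, b, d}

FIRST(P'): from P'->b we get {b}. So FIRST(P') = {b}.
FIRST(Q'): from Q'->b Q' T we get {b}; from Q'->λ we get {λ}. So FIRST(Q') = {λ, b}.
FIRST(P): from P->Q' P P' z we get {b, z}; from P->z d z d we get {z}. So FIRST(P) = {b, z}.
FIRST(Q): from Q->P' P d we get {b}; from Q->λ we get {λ}; from Q->b we get {b}. So FIRST(Q) = {λ, b}.
FIRST(T): from T->d we get {d}; from T->b d b z we get {b}; from T->Q we get {λ, b}. So FIRST(T) = {λ, b, d}.
FOLLOW(P) includes $ since P is the start symbol.
FOLLOW(P): in P->Q' P P' z, P is followed by P' z with FIRST {b}; in Q->P' P d, P is followed by d with FIRST {d}. Thus FOLLOW(P) = {$, b, d}.
FOLLOW(P'): in P->Q' P P' z, P' is followed by z with FIRST {z}; in Q->P' P d, P' is followed by P d with FIRST {b, z}. Thus FOLLOW(P') = {b, z}.
FOLLOW(Q'): in P->Q' P P' z, Q' is followed by P P' z with FIRST {b, z}; in Q'->b Q' T, Q' is followed by T with FIRST {λ, b, d}; in Q'->b Q' T, the suffix after Q' is nullable (adds nothing new). Thus FOLLOW(Q') = {b, d, z}.
FOLLOW(T): in Q'->b Q' T, the suffix after T is empty, so FOLLOW(T) ⊇ FOLLOW(Q') = {b, d, z}. Thus FOLLOW(T) = {b, d, z}.
FOLLOW(Q): in T->Q, the suffix after Q is empty, so FOLLOW(Q) ⊇ FOLLOW(T) = {b, d, z}. Thus FOLLOW(Q) = {b, d, z}.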